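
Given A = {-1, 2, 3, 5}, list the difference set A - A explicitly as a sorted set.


A - A = {a - a' : a, a' ∈ A}.
Compute a - a' for each ordered pair (a, a'):
a = -1: -1--1=0, -1-2=-3, -1-3=-4, -1-5=-6
a = 2: 2--1=3, 2-2=0, 2-3=-1, 2-5=-3
a = 3: 3--1=4, 3-2=1, 3-3=0, 3-5=-2
a = 5: 5--1=6, 5-2=3, 5-3=2, 5-5=0
Collecting distinct values (and noting 0 appears from a-a):
A - A = {-6, -4, -3, -2, -1, 0, 1, 2, 3, 4, 6}
|A - A| = 11

A - A = {-6, -4, -3, -2, -1, 0, 1, 2, 3, 4, 6}


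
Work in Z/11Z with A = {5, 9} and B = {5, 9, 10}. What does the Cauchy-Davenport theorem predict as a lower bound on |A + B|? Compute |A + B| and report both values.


Cauchy-Davenport: |A + B| ≥ min(p, |A| + |B| - 1) for A, B nonempty in Z/pZ.
|A| = 2, |B| = 3, p = 11.
CD lower bound = min(11, 2 + 3 - 1) = min(11, 4) = 4.
Compute A + B mod 11 directly:
a = 5: 5+5=10, 5+9=3, 5+10=4
a = 9: 9+5=3, 9+9=7, 9+10=8
A + B = {3, 4, 7, 8, 10}, so |A + B| = 5.
Verify: 5 ≥ 4? Yes ✓.

CD lower bound = 4, actual |A + B| = 5.


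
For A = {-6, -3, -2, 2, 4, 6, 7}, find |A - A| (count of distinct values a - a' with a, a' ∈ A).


A - A = {a - a' : a, a' ∈ A}; |A| = 7.
Bounds: 2|A|-1 ≤ |A - A| ≤ |A|² - |A| + 1, i.e. 13 ≤ |A - A| ≤ 43.
Note: 0 ∈ A - A always (from a - a). The set is symmetric: if d ∈ A - A then -d ∈ A - A.
Enumerate nonzero differences d = a - a' with a > a' (then include -d):
Positive differences: {1, 2, 3, 4, 5, 6, 7, 8, 9, 10, 12, 13}
Full difference set: {0} ∪ (positive diffs) ∪ (negative diffs).
|A - A| = 1 + 2·12 = 25 (matches direct enumeration: 25).

|A - A| = 25


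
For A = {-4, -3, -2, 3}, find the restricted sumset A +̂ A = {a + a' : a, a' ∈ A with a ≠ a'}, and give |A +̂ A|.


Restricted sumset: A +̂ A = {a + a' : a ∈ A, a' ∈ A, a ≠ a'}.
Equivalently, take A + A and drop any sum 2a that is achievable ONLY as a + a for a ∈ A (i.e. sums representable only with equal summands).
Enumerate pairs (a, a') with a < a' (symmetric, so each unordered pair gives one sum; this covers all a ≠ a'):
  -4 + -3 = -7
  -4 + -2 = -6
  -4 + 3 = -1
  -3 + -2 = -5
  -3 + 3 = 0
  -2 + 3 = 1
Collected distinct sums: {-7, -6, -5, -1, 0, 1}
|A +̂ A| = 6
(Reference bound: |A +̂ A| ≥ 2|A| - 3 for |A| ≥ 2, with |A| = 4 giving ≥ 5.)

|A +̂ A| = 6


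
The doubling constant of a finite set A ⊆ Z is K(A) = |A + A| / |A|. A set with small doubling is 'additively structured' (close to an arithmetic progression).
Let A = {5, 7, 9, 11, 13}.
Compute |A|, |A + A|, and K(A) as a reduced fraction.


|A| = 5.
Compute A + A by enumerating all 25 pairs.
A + A = {10, 12, 14, 16, 18, 20, 22, 24, 26}, so |A + A| = 9.
K = |A + A| / |A| = 9/5 (already in lowest terms) ≈ 1.8000.
Reference: AP of size 5 gives K = 9/5 ≈ 1.8000; a fully generic set of size 5 gives K ≈ 3.0000.

|A| = 5, |A + A| = 9, K = 9/5.


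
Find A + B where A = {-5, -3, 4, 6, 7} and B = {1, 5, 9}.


A + B = {a + b : a ∈ A, b ∈ B}.
Enumerate all |A|·|B| = 5·3 = 15 pairs (a, b) and collect distinct sums.
a = -5: -5+1=-4, -5+5=0, -5+9=4
a = -3: -3+1=-2, -3+5=2, -3+9=6
a = 4: 4+1=5, 4+5=9, 4+9=13
a = 6: 6+1=7, 6+5=11, 6+9=15
a = 7: 7+1=8, 7+5=12, 7+9=16
Collecting distinct sums: A + B = {-4, -2, 0, 2, 4, 5, 6, 7, 8, 9, 11, 12, 13, 15, 16}
|A + B| = 15

A + B = {-4, -2, 0, 2, 4, 5, 6, 7, 8, 9, 11, 12, 13, 15, 16}


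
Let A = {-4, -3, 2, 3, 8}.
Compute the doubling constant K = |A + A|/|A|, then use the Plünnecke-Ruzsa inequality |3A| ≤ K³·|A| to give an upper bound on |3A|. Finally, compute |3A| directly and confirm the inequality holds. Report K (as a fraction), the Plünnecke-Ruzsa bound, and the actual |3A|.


|A| = 5.
Step 1: Compute A + A by enumerating all 25 pairs.
A + A = {-8, -7, -6, -2, -1, 0, 4, 5, 6, 10, 11, 16}, so |A + A| = 12.
Step 2: Doubling constant K = |A + A|/|A| = 12/5 = 12/5 ≈ 2.4000.
Step 3: Plünnecke-Ruzsa gives |3A| ≤ K³·|A| = (2.4000)³ · 5 ≈ 69.1200.
Step 4: Compute 3A = A + A + A directly by enumerating all triples (a,b,c) ∈ A³; |3A| = 22.
Step 5: Check 22 ≤ 69.1200? Yes ✓.

K = 12/5, Plünnecke-Ruzsa bound K³|A| ≈ 69.1200, |3A| = 22, inequality holds.


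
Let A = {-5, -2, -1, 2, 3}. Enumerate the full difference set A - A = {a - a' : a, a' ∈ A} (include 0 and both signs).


A - A = {a - a' : a, a' ∈ A}.
Compute a - a' for each ordered pair (a, a'):
a = -5: -5--5=0, -5--2=-3, -5--1=-4, -5-2=-7, -5-3=-8
a = -2: -2--5=3, -2--2=0, -2--1=-1, -2-2=-4, -2-3=-5
a = -1: -1--5=4, -1--2=1, -1--1=0, -1-2=-3, -1-3=-4
a = 2: 2--5=7, 2--2=4, 2--1=3, 2-2=0, 2-3=-1
a = 3: 3--5=8, 3--2=5, 3--1=4, 3-2=1, 3-3=0
Collecting distinct values (and noting 0 appears from a-a):
A - A = {-8, -7, -5, -4, -3, -1, 0, 1, 3, 4, 5, 7, 8}
|A - A| = 13

A - A = {-8, -7, -5, -4, -3, -1, 0, 1, 3, 4, 5, 7, 8}


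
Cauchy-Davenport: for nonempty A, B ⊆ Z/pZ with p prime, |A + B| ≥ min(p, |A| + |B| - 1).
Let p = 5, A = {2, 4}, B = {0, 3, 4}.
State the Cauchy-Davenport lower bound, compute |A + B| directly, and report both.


Cauchy-Davenport: |A + B| ≥ min(p, |A| + |B| - 1) for A, B nonempty in Z/pZ.
|A| = 2, |B| = 3, p = 5.
CD lower bound = min(5, 2 + 3 - 1) = min(5, 4) = 4.
Compute A + B mod 5 directly:
a = 2: 2+0=2, 2+3=0, 2+4=1
a = 4: 4+0=4, 4+3=2, 4+4=3
A + B = {0, 1, 2, 3, 4}, so |A + B| = 5.
Verify: 5 ≥ 4? Yes ✓.

CD lower bound = 4, actual |A + B| = 5.


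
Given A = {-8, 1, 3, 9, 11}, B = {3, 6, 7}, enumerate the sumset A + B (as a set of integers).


A + B = {a + b : a ∈ A, b ∈ B}.
Enumerate all |A|·|B| = 5·3 = 15 pairs (a, b) and collect distinct sums.
a = -8: -8+3=-5, -8+6=-2, -8+7=-1
a = 1: 1+3=4, 1+6=7, 1+7=8
a = 3: 3+3=6, 3+6=9, 3+7=10
a = 9: 9+3=12, 9+6=15, 9+7=16
a = 11: 11+3=14, 11+6=17, 11+7=18
Collecting distinct sums: A + B = {-5, -2, -1, 4, 6, 7, 8, 9, 10, 12, 14, 15, 16, 17, 18}
|A + B| = 15

A + B = {-5, -2, -1, 4, 6, 7, 8, 9, 10, 12, 14, 15, 16, 17, 18}


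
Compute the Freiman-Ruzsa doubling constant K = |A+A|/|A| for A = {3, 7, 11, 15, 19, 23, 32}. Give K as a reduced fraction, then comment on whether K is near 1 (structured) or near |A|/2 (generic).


|A| = 7.
Compute A + A by enumerating all 49 pairs.
A + A = {6, 10, 14, 18, 22, 26, 30, 34, 35, 38, 39, 42, 43, 46, 47, 51, 55, 64}, so |A + A| = 18.
K = |A + A| / |A| = 18/7 (already in lowest terms) ≈ 2.5714.
Reference: AP of size 7 gives K = 13/7 ≈ 1.8571; a fully generic set of size 7 gives K ≈ 4.0000.

|A| = 7, |A + A| = 18, K = 18/7.


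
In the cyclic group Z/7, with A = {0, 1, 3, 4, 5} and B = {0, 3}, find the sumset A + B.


Work in Z/7Z: reduce every sum a + b modulo 7.
Enumerate all 10 pairs:
a = 0: 0+0=0, 0+3=3
a = 1: 1+0=1, 1+3=4
a = 3: 3+0=3, 3+3=6
a = 4: 4+0=4, 4+3=0
a = 5: 5+0=5, 5+3=1
Distinct residues collected: {0, 1, 3, 4, 5, 6}
|A + B| = 6 (out of 7 total residues).

A + B = {0, 1, 3, 4, 5, 6}


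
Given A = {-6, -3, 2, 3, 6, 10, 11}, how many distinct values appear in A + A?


A + A = {a + a' : a, a' ∈ A}; |A| = 7.
General bounds: 2|A| - 1 ≤ |A + A| ≤ |A|(|A|+1)/2, i.e. 13 ≤ |A + A| ≤ 28.
Lower bound 2|A|-1 is attained iff A is an arithmetic progression.
Enumerate sums a + a' for a ≤ a' (symmetric, so this suffices):
a = -6: -6+-6=-12, -6+-3=-9, -6+2=-4, -6+3=-3, -6+6=0, -6+10=4, -6+11=5
a = -3: -3+-3=-6, -3+2=-1, -3+3=0, -3+6=3, -3+10=7, -3+11=8
a = 2: 2+2=4, 2+3=5, 2+6=8, 2+10=12, 2+11=13
a = 3: 3+3=6, 3+6=9, 3+10=13, 3+11=14
a = 6: 6+6=12, 6+10=16, 6+11=17
a = 10: 10+10=20, 10+11=21
a = 11: 11+11=22
Distinct sums: {-12, -9, -6, -4, -3, -1, 0, 3, 4, 5, 6, 7, 8, 9, 12, 13, 14, 16, 17, 20, 21, 22}
|A + A| = 22

|A + A| = 22


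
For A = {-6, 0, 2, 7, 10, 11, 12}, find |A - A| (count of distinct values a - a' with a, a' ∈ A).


A - A = {a - a' : a, a' ∈ A}; |A| = 7.
Bounds: 2|A|-1 ≤ |A - A| ≤ |A|² - |A| + 1, i.e. 13 ≤ |A - A| ≤ 43.
Note: 0 ∈ A - A always (from a - a). The set is symmetric: if d ∈ A - A then -d ∈ A - A.
Enumerate nonzero differences d = a - a' with a > a' (then include -d):
Positive differences: {1, 2, 3, 4, 5, 6, 7, 8, 9, 10, 11, 12, 13, 16, 17, 18}
Full difference set: {0} ∪ (positive diffs) ∪ (negative diffs).
|A - A| = 1 + 2·16 = 33 (matches direct enumeration: 33).

|A - A| = 33


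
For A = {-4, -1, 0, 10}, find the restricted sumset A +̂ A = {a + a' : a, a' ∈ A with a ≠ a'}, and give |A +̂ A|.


Restricted sumset: A +̂ A = {a + a' : a ∈ A, a' ∈ A, a ≠ a'}.
Equivalently, take A + A and drop any sum 2a that is achievable ONLY as a + a for a ∈ A (i.e. sums representable only with equal summands).
Enumerate pairs (a, a') with a < a' (symmetric, so each unordered pair gives one sum; this covers all a ≠ a'):
  -4 + -1 = -5
  -4 + 0 = -4
  -4 + 10 = 6
  -1 + 0 = -1
  -1 + 10 = 9
  0 + 10 = 10
Collected distinct sums: {-5, -4, -1, 6, 9, 10}
|A +̂ A| = 6
(Reference bound: |A +̂ A| ≥ 2|A| - 3 for |A| ≥ 2, with |A| = 4 giving ≥ 5.)

|A +̂ A| = 6


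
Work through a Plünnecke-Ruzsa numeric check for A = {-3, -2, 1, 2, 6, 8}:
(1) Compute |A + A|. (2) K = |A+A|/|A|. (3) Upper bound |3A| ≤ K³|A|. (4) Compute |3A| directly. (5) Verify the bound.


|A| = 6.
Step 1: Compute A + A by enumerating all 36 pairs.
A + A = {-6, -5, -4, -2, -1, 0, 2, 3, 4, 5, 6, 7, 8, 9, 10, 12, 14, 16}, so |A + A| = 18.
Step 2: Doubling constant K = |A + A|/|A| = 18/6 = 18/6 ≈ 3.0000.
Step 3: Plünnecke-Ruzsa gives |3A| ≤ K³·|A| = (3.0000)³ · 6 ≈ 162.0000.
Step 4: Compute 3A = A + A + A directly by enumerating all triples (a,b,c) ∈ A³; |3A| = 31.
Step 5: Check 31 ≤ 162.0000? Yes ✓.

K = 18/6, Plünnecke-Ruzsa bound K³|A| ≈ 162.0000, |3A| = 31, inequality holds.


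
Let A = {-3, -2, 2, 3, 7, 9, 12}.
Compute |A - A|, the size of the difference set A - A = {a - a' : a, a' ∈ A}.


A - A = {a - a' : a, a' ∈ A}; |A| = 7.
Bounds: 2|A|-1 ≤ |A - A| ≤ |A|² - |A| + 1, i.e. 13 ≤ |A - A| ≤ 43.
Note: 0 ∈ A - A always (from a - a). The set is symmetric: if d ∈ A - A then -d ∈ A - A.
Enumerate nonzero differences d = a - a' with a > a' (then include -d):
Positive differences: {1, 2, 3, 4, 5, 6, 7, 9, 10, 11, 12, 14, 15}
Full difference set: {0} ∪ (positive diffs) ∪ (negative diffs).
|A - A| = 1 + 2·13 = 27 (matches direct enumeration: 27).

|A - A| = 27


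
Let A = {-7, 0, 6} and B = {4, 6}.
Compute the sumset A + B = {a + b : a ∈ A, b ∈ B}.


A + B = {a + b : a ∈ A, b ∈ B}.
Enumerate all |A|·|B| = 3·2 = 6 pairs (a, b) and collect distinct sums.
a = -7: -7+4=-3, -7+6=-1
a = 0: 0+4=4, 0+6=6
a = 6: 6+4=10, 6+6=12
Collecting distinct sums: A + B = {-3, -1, 4, 6, 10, 12}
|A + B| = 6

A + B = {-3, -1, 4, 6, 10, 12}


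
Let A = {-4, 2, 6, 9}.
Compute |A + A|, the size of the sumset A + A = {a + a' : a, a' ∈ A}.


A + A = {a + a' : a, a' ∈ A}; |A| = 4.
General bounds: 2|A| - 1 ≤ |A + A| ≤ |A|(|A|+1)/2, i.e. 7 ≤ |A + A| ≤ 10.
Lower bound 2|A|-1 is attained iff A is an arithmetic progression.
Enumerate sums a + a' for a ≤ a' (symmetric, so this suffices):
a = -4: -4+-4=-8, -4+2=-2, -4+6=2, -4+9=5
a = 2: 2+2=4, 2+6=8, 2+9=11
a = 6: 6+6=12, 6+9=15
a = 9: 9+9=18
Distinct sums: {-8, -2, 2, 4, 5, 8, 11, 12, 15, 18}
|A + A| = 10

|A + A| = 10


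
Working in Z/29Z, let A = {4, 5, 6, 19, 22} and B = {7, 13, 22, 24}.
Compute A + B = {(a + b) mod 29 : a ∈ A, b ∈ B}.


Work in Z/29Z: reduce every sum a + b modulo 29.
Enumerate all 20 pairs:
a = 4: 4+7=11, 4+13=17, 4+22=26, 4+24=28
a = 5: 5+7=12, 5+13=18, 5+22=27, 5+24=0
a = 6: 6+7=13, 6+13=19, 6+22=28, 6+24=1
a = 19: 19+7=26, 19+13=3, 19+22=12, 19+24=14
a = 22: 22+7=0, 22+13=6, 22+22=15, 22+24=17
Distinct residues collected: {0, 1, 3, 6, 11, 12, 13, 14, 15, 17, 18, 19, 26, 27, 28}
|A + B| = 15 (out of 29 total residues).

A + B = {0, 1, 3, 6, 11, 12, 13, 14, 15, 17, 18, 19, 26, 27, 28}


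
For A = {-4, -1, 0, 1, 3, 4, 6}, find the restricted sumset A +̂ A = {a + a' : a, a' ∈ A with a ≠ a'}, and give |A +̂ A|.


Restricted sumset: A +̂ A = {a + a' : a ∈ A, a' ∈ A, a ≠ a'}.
Equivalently, take A + A and drop any sum 2a that is achievable ONLY as a + a for a ∈ A (i.e. sums representable only with equal summands).
Enumerate pairs (a, a') with a < a' (symmetric, so each unordered pair gives one sum; this covers all a ≠ a'):
  -4 + -1 = -5
  -4 + 0 = -4
  -4 + 1 = -3
  -4 + 3 = -1
  -4 + 4 = 0
  -4 + 6 = 2
  -1 + 0 = -1
  -1 + 1 = 0
  -1 + 3 = 2
  -1 + 4 = 3
  -1 + 6 = 5
  0 + 1 = 1
  0 + 3 = 3
  0 + 4 = 4
  0 + 6 = 6
  1 + 3 = 4
  1 + 4 = 5
  1 + 6 = 7
  3 + 4 = 7
  3 + 6 = 9
  4 + 6 = 10
Collected distinct sums: {-5, -4, -3, -1, 0, 1, 2, 3, 4, 5, 6, 7, 9, 10}
|A +̂ A| = 14
(Reference bound: |A +̂ A| ≥ 2|A| - 3 for |A| ≥ 2, with |A| = 7 giving ≥ 11.)

|A +̂ A| = 14


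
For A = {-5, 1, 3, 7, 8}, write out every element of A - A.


A - A = {a - a' : a, a' ∈ A}.
Compute a - a' for each ordered pair (a, a'):
a = -5: -5--5=0, -5-1=-6, -5-3=-8, -5-7=-12, -5-8=-13
a = 1: 1--5=6, 1-1=0, 1-3=-2, 1-7=-6, 1-8=-7
a = 3: 3--5=8, 3-1=2, 3-3=0, 3-7=-4, 3-8=-5
a = 7: 7--5=12, 7-1=6, 7-3=4, 7-7=0, 7-8=-1
a = 8: 8--5=13, 8-1=7, 8-3=5, 8-7=1, 8-8=0
Collecting distinct values (and noting 0 appears from a-a):
A - A = {-13, -12, -8, -7, -6, -5, -4, -2, -1, 0, 1, 2, 4, 5, 6, 7, 8, 12, 13}
|A - A| = 19

A - A = {-13, -12, -8, -7, -6, -5, -4, -2, -1, 0, 1, 2, 4, 5, 6, 7, 8, 12, 13}


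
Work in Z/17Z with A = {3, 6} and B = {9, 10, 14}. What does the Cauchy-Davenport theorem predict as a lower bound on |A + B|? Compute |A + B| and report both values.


Cauchy-Davenport: |A + B| ≥ min(p, |A| + |B| - 1) for A, B nonempty in Z/pZ.
|A| = 2, |B| = 3, p = 17.
CD lower bound = min(17, 2 + 3 - 1) = min(17, 4) = 4.
Compute A + B mod 17 directly:
a = 3: 3+9=12, 3+10=13, 3+14=0
a = 6: 6+9=15, 6+10=16, 6+14=3
A + B = {0, 3, 12, 13, 15, 16}, so |A + B| = 6.
Verify: 6 ≥ 4? Yes ✓.

CD lower bound = 4, actual |A + B| = 6.


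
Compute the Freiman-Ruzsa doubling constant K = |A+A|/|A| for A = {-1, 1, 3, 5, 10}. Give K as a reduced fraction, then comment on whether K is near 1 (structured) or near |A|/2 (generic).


|A| = 5.
Compute A + A by enumerating all 25 pairs.
A + A = {-2, 0, 2, 4, 6, 8, 9, 10, 11, 13, 15, 20}, so |A + A| = 12.
K = |A + A| / |A| = 12/5 (already in lowest terms) ≈ 2.4000.
Reference: AP of size 5 gives K = 9/5 ≈ 1.8000; a fully generic set of size 5 gives K ≈ 3.0000.

|A| = 5, |A + A| = 12, K = 12/5.


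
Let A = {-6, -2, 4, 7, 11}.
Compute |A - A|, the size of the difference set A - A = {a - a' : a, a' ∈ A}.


A - A = {a - a' : a, a' ∈ A}; |A| = 5.
Bounds: 2|A|-1 ≤ |A - A| ≤ |A|² - |A| + 1, i.e. 9 ≤ |A - A| ≤ 21.
Note: 0 ∈ A - A always (from a - a). The set is symmetric: if d ∈ A - A then -d ∈ A - A.
Enumerate nonzero differences d = a - a' with a > a' (then include -d):
Positive differences: {3, 4, 6, 7, 9, 10, 13, 17}
Full difference set: {0} ∪ (positive diffs) ∪ (negative diffs).
|A - A| = 1 + 2·8 = 17 (matches direct enumeration: 17).

|A - A| = 17


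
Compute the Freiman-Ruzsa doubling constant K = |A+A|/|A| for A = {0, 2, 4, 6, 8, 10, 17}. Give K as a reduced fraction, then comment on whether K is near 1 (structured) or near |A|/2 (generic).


|A| = 7.
Compute A + A by enumerating all 49 pairs.
A + A = {0, 2, 4, 6, 8, 10, 12, 14, 16, 17, 18, 19, 20, 21, 23, 25, 27, 34}, so |A + A| = 18.
K = |A + A| / |A| = 18/7 (already in lowest terms) ≈ 2.5714.
Reference: AP of size 7 gives K = 13/7 ≈ 1.8571; a fully generic set of size 7 gives K ≈ 4.0000.

|A| = 7, |A + A| = 18, K = 18/7.


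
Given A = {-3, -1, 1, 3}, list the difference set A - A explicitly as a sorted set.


A - A = {a - a' : a, a' ∈ A}.
Compute a - a' for each ordered pair (a, a'):
a = -3: -3--3=0, -3--1=-2, -3-1=-4, -3-3=-6
a = -1: -1--3=2, -1--1=0, -1-1=-2, -1-3=-4
a = 1: 1--3=4, 1--1=2, 1-1=0, 1-3=-2
a = 3: 3--3=6, 3--1=4, 3-1=2, 3-3=0
Collecting distinct values (and noting 0 appears from a-a):
A - A = {-6, -4, -2, 0, 2, 4, 6}
|A - A| = 7

A - A = {-6, -4, -2, 0, 2, 4, 6}


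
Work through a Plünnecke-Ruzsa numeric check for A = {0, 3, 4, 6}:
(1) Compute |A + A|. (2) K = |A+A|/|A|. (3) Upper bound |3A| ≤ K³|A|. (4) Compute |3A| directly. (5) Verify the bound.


|A| = 4.
Step 1: Compute A + A by enumerating all 16 pairs.
A + A = {0, 3, 4, 6, 7, 8, 9, 10, 12}, so |A + A| = 9.
Step 2: Doubling constant K = |A + A|/|A| = 9/4 = 9/4 ≈ 2.2500.
Step 3: Plünnecke-Ruzsa gives |3A| ≤ K³·|A| = (2.2500)³ · 4 ≈ 45.5625.
Step 4: Compute 3A = A + A + A directly by enumerating all triples (a,b,c) ∈ A³; |3A| = 15.
Step 5: Check 15 ≤ 45.5625? Yes ✓.

K = 9/4, Plünnecke-Ruzsa bound K³|A| ≈ 45.5625, |3A| = 15, inequality holds.


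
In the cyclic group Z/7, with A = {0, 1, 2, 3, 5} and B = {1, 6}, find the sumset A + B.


Work in Z/7Z: reduce every sum a + b modulo 7.
Enumerate all 10 pairs:
a = 0: 0+1=1, 0+6=6
a = 1: 1+1=2, 1+6=0
a = 2: 2+1=3, 2+6=1
a = 3: 3+1=4, 3+6=2
a = 5: 5+1=6, 5+6=4
Distinct residues collected: {0, 1, 2, 3, 4, 6}
|A + B| = 6 (out of 7 total residues).

A + B = {0, 1, 2, 3, 4, 6}


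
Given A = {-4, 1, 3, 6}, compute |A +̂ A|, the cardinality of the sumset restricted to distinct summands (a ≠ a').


Restricted sumset: A +̂ A = {a + a' : a ∈ A, a' ∈ A, a ≠ a'}.
Equivalently, take A + A and drop any sum 2a that is achievable ONLY as a + a for a ∈ A (i.e. sums representable only with equal summands).
Enumerate pairs (a, a') with a < a' (symmetric, so each unordered pair gives one sum; this covers all a ≠ a'):
  -4 + 1 = -3
  -4 + 3 = -1
  -4 + 6 = 2
  1 + 3 = 4
  1 + 6 = 7
  3 + 6 = 9
Collected distinct sums: {-3, -1, 2, 4, 7, 9}
|A +̂ A| = 6
(Reference bound: |A +̂ A| ≥ 2|A| - 3 for |A| ≥ 2, with |A| = 4 giving ≥ 5.)

|A +̂ A| = 6


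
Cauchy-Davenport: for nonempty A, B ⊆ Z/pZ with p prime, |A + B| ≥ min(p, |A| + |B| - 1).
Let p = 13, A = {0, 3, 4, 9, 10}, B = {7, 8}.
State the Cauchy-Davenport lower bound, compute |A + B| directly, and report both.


Cauchy-Davenport: |A + B| ≥ min(p, |A| + |B| - 1) for A, B nonempty in Z/pZ.
|A| = 5, |B| = 2, p = 13.
CD lower bound = min(13, 5 + 2 - 1) = min(13, 6) = 6.
Compute A + B mod 13 directly:
a = 0: 0+7=7, 0+8=8
a = 3: 3+7=10, 3+8=11
a = 4: 4+7=11, 4+8=12
a = 9: 9+7=3, 9+8=4
a = 10: 10+7=4, 10+8=5
A + B = {3, 4, 5, 7, 8, 10, 11, 12}, so |A + B| = 8.
Verify: 8 ≥ 6? Yes ✓.

CD lower bound = 6, actual |A + B| = 8.


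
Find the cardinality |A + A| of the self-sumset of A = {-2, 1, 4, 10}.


A + A = {a + a' : a, a' ∈ A}; |A| = 4.
General bounds: 2|A| - 1 ≤ |A + A| ≤ |A|(|A|+1)/2, i.e. 7 ≤ |A + A| ≤ 10.
Lower bound 2|A|-1 is attained iff A is an arithmetic progression.
Enumerate sums a + a' for a ≤ a' (symmetric, so this suffices):
a = -2: -2+-2=-4, -2+1=-1, -2+4=2, -2+10=8
a = 1: 1+1=2, 1+4=5, 1+10=11
a = 4: 4+4=8, 4+10=14
a = 10: 10+10=20
Distinct sums: {-4, -1, 2, 5, 8, 11, 14, 20}
|A + A| = 8

|A + A| = 8


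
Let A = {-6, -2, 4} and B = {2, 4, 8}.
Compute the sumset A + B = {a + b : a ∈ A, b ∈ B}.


A + B = {a + b : a ∈ A, b ∈ B}.
Enumerate all |A|·|B| = 3·3 = 9 pairs (a, b) and collect distinct sums.
a = -6: -6+2=-4, -6+4=-2, -6+8=2
a = -2: -2+2=0, -2+4=2, -2+8=6
a = 4: 4+2=6, 4+4=8, 4+8=12
Collecting distinct sums: A + B = {-4, -2, 0, 2, 6, 8, 12}
|A + B| = 7

A + B = {-4, -2, 0, 2, 6, 8, 12}


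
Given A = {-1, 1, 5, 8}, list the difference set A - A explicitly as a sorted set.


A - A = {a - a' : a, a' ∈ A}.
Compute a - a' for each ordered pair (a, a'):
a = -1: -1--1=0, -1-1=-2, -1-5=-6, -1-8=-9
a = 1: 1--1=2, 1-1=0, 1-5=-4, 1-8=-7
a = 5: 5--1=6, 5-1=4, 5-5=0, 5-8=-3
a = 8: 8--1=9, 8-1=7, 8-5=3, 8-8=0
Collecting distinct values (and noting 0 appears from a-a):
A - A = {-9, -7, -6, -4, -3, -2, 0, 2, 3, 4, 6, 7, 9}
|A - A| = 13

A - A = {-9, -7, -6, -4, -3, -2, 0, 2, 3, 4, 6, 7, 9}


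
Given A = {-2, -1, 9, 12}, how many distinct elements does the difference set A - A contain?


A - A = {a - a' : a, a' ∈ A}; |A| = 4.
Bounds: 2|A|-1 ≤ |A - A| ≤ |A|² - |A| + 1, i.e. 7 ≤ |A - A| ≤ 13.
Note: 0 ∈ A - A always (from a - a). The set is symmetric: if d ∈ A - A then -d ∈ A - A.
Enumerate nonzero differences d = a - a' with a > a' (then include -d):
Positive differences: {1, 3, 10, 11, 13, 14}
Full difference set: {0} ∪ (positive diffs) ∪ (negative diffs).
|A - A| = 1 + 2·6 = 13 (matches direct enumeration: 13).

|A - A| = 13


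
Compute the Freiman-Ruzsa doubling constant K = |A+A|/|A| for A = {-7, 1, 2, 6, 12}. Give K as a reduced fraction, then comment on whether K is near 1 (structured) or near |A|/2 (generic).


|A| = 5.
Compute A + A by enumerating all 25 pairs.
A + A = {-14, -6, -5, -1, 2, 3, 4, 5, 7, 8, 12, 13, 14, 18, 24}, so |A + A| = 15.
K = |A + A| / |A| = 15/5 = 3/1 ≈ 3.0000.
Reference: AP of size 5 gives K = 9/5 ≈ 1.8000; a fully generic set of size 5 gives K ≈ 3.0000.

|A| = 5, |A + A| = 15, K = 15/5 = 3/1.


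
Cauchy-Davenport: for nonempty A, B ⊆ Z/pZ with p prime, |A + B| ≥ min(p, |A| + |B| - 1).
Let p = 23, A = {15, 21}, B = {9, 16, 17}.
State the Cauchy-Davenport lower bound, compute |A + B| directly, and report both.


Cauchy-Davenport: |A + B| ≥ min(p, |A| + |B| - 1) for A, B nonempty in Z/pZ.
|A| = 2, |B| = 3, p = 23.
CD lower bound = min(23, 2 + 3 - 1) = min(23, 4) = 4.
Compute A + B mod 23 directly:
a = 15: 15+9=1, 15+16=8, 15+17=9
a = 21: 21+9=7, 21+16=14, 21+17=15
A + B = {1, 7, 8, 9, 14, 15}, so |A + B| = 6.
Verify: 6 ≥ 4? Yes ✓.

CD lower bound = 4, actual |A + B| = 6.


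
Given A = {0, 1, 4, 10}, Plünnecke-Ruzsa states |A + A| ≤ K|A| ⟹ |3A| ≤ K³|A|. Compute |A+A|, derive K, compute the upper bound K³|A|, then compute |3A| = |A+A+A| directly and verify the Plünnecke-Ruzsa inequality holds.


|A| = 4.
Step 1: Compute A + A by enumerating all 16 pairs.
A + A = {0, 1, 2, 4, 5, 8, 10, 11, 14, 20}, so |A + A| = 10.
Step 2: Doubling constant K = |A + A|/|A| = 10/4 = 10/4 ≈ 2.5000.
Step 3: Plünnecke-Ruzsa gives |3A| ≤ K³·|A| = (2.5000)³ · 4 ≈ 62.5000.
Step 4: Compute 3A = A + A + A directly by enumerating all triples (a,b,c) ∈ A³; |3A| = 19.
Step 5: Check 19 ≤ 62.5000? Yes ✓.

K = 10/4, Plünnecke-Ruzsa bound K³|A| ≈ 62.5000, |3A| = 19, inequality holds.


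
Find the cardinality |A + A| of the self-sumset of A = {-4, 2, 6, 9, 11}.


A + A = {a + a' : a, a' ∈ A}; |A| = 5.
General bounds: 2|A| - 1 ≤ |A + A| ≤ |A|(|A|+1)/2, i.e. 9 ≤ |A + A| ≤ 15.
Lower bound 2|A|-1 is attained iff A is an arithmetic progression.
Enumerate sums a + a' for a ≤ a' (symmetric, so this suffices):
a = -4: -4+-4=-8, -4+2=-2, -4+6=2, -4+9=5, -4+11=7
a = 2: 2+2=4, 2+6=8, 2+9=11, 2+11=13
a = 6: 6+6=12, 6+9=15, 6+11=17
a = 9: 9+9=18, 9+11=20
a = 11: 11+11=22
Distinct sums: {-8, -2, 2, 4, 5, 7, 8, 11, 12, 13, 15, 17, 18, 20, 22}
|A + A| = 15

|A + A| = 15


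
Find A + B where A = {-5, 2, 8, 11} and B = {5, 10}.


A + B = {a + b : a ∈ A, b ∈ B}.
Enumerate all |A|·|B| = 4·2 = 8 pairs (a, b) and collect distinct sums.
a = -5: -5+5=0, -5+10=5
a = 2: 2+5=7, 2+10=12
a = 8: 8+5=13, 8+10=18
a = 11: 11+5=16, 11+10=21
Collecting distinct sums: A + B = {0, 5, 7, 12, 13, 16, 18, 21}
|A + B| = 8

A + B = {0, 5, 7, 12, 13, 16, 18, 21}


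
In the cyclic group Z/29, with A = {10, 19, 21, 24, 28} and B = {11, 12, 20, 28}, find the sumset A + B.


Work in Z/29Z: reduce every sum a + b modulo 29.
Enumerate all 20 pairs:
a = 10: 10+11=21, 10+12=22, 10+20=1, 10+28=9
a = 19: 19+11=1, 19+12=2, 19+20=10, 19+28=18
a = 21: 21+11=3, 21+12=4, 21+20=12, 21+28=20
a = 24: 24+11=6, 24+12=7, 24+20=15, 24+28=23
a = 28: 28+11=10, 28+12=11, 28+20=19, 28+28=27
Distinct residues collected: {1, 2, 3, 4, 6, 7, 9, 10, 11, 12, 15, 18, 19, 20, 21, 22, 23, 27}
|A + B| = 18 (out of 29 total residues).

A + B = {1, 2, 3, 4, 6, 7, 9, 10, 11, 12, 15, 18, 19, 20, 21, 22, 23, 27}


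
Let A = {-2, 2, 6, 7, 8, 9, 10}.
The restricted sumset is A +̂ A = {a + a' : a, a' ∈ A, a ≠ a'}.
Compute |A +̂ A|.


Restricted sumset: A +̂ A = {a + a' : a ∈ A, a' ∈ A, a ≠ a'}.
Equivalently, take A + A and drop any sum 2a that is achievable ONLY as a + a for a ∈ A (i.e. sums representable only with equal summands).
Enumerate pairs (a, a') with a < a' (symmetric, so each unordered pair gives one sum; this covers all a ≠ a'):
  -2 + 2 = 0
  -2 + 6 = 4
  -2 + 7 = 5
  -2 + 8 = 6
  -2 + 9 = 7
  -2 + 10 = 8
  2 + 6 = 8
  2 + 7 = 9
  2 + 8 = 10
  2 + 9 = 11
  2 + 10 = 12
  6 + 7 = 13
  6 + 8 = 14
  6 + 9 = 15
  6 + 10 = 16
  7 + 8 = 15
  7 + 9 = 16
  7 + 10 = 17
  8 + 9 = 17
  8 + 10 = 18
  9 + 10 = 19
Collected distinct sums: {0, 4, 5, 6, 7, 8, 9, 10, 11, 12, 13, 14, 15, 16, 17, 18, 19}
|A +̂ A| = 17
(Reference bound: |A +̂ A| ≥ 2|A| - 3 for |A| ≥ 2, with |A| = 7 giving ≥ 11.)

|A +̂ A| = 17


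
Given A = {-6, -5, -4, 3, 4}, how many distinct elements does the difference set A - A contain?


A - A = {a - a' : a, a' ∈ A}; |A| = 5.
Bounds: 2|A|-1 ≤ |A - A| ≤ |A|² - |A| + 1, i.e. 9 ≤ |A - A| ≤ 21.
Note: 0 ∈ A - A always (from a - a). The set is symmetric: if d ∈ A - A then -d ∈ A - A.
Enumerate nonzero differences d = a - a' with a > a' (then include -d):
Positive differences: {1, 2, 7, 8, 9, 10}
Full difference set: {0} ∪ (positive diffs) ∪ (negative diffs).
|A - A| = 1 + 2·6 = 13 (matches direct enumeration: 13).

|A - A| = 13


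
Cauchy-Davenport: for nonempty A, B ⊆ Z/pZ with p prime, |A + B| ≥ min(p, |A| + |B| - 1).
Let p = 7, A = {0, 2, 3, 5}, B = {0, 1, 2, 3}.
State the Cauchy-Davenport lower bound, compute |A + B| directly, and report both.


Cauchy-Davenport: |A + B| ≥ min(p, |A| + |B| - 1) for A, B nonempty in Z/pZ.
|A| = 4, |B| = 4, p = 7.
CD lower bound = min(7, 4 + 4 - 1) = min(7, 7) = 7.
Compute A + B mod 7 directly:
a = 0: 0+0=0, 0+1=1, 0+2=2, 0+3=3
a = 2: 2+0=2, 2+1=3, 2+2=4, 2+3=5
a = 3: 3+0=3, 3+1=4, 3+2=5, 3+3=6
a = 5: 5+0=5, 5+1=6, 5+2=0, 5+3=1
A + B = {0, 1, 2, 3, 4, 5, 6}, so |A + B| = 7.
Verify: 7 ≥ 7? Yes ✓.

CD lower bound = 7, actual |A + B| = 7.


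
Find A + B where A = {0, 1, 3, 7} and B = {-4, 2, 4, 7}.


A + B = {a + b : a ∈ A, b ∈ B}.
Enumerate all |A|·|B| = 4·4 = 16 pairs (a, b) and collect distinct sums.
a = 0: 0+-4=-4, 0+2=2, 0+4=4, 0+7=7
a = 1: 1+-4=-3, 1+2=3, 1+4=5, 1+7=8
a = 3: 3+-4=-1, 3+2=5, 3+4=7, 3+7=10
a = 7: 7+-4=3, 7+2=9, 7+4=11, 7+7=14
Collecting distinct sums: A + B = {-4, -3, -1, 2, 3, 4, 5, 7, 8, 9, 10, 11, 14}
|A + B| = 13

A + B = {-4, -3, -1, 2, 3, 4, 5, 7, 8, 9, 10, 11, 14}


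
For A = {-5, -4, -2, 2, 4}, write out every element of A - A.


A - A = {a - a' : a, a' ∈ A}.
Compute a - a' for each ordered pair (a, a'):
a = -5: -5--5=0, -5--4=-1, -5--2=-3, -5-2=-7, -5-4=-9
a = -4: -4--5=1, -4--4=0, -4--2=-2, -4-2=-6, -4-4=-8
a = -2: -2--5=3, -2--4=2, -2--2=0, -2-2=-4, -2-4=-6
a = 2: 2--5=7, 2--4=6, 2--2=4, 2-2=0, 2-4=-2
a = 4: 4--5=9, 4--4=8, 4--2=6, 4-2=2, 4-4=0
Collecting distinct values (and noting 0 appears from a-a):
A - A = {-9, -8, -7, -6, -4, -3, -2, -1, 0, 1, 2, 3, 4, 6, 7, 8, 9}
|A - A| = 17

A - A = {-9, -8, -7, -6, -4, -3, -2, -1, 0, 1, 2, 3, 4, 6, 7, 8, 9}


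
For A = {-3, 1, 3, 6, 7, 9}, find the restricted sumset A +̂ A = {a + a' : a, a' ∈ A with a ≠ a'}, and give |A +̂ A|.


Restricted sumset: A +̂ A = {a + a' : a ∈ A, a' ∈ A, a ≠ a'}.
Equivalently, take A + A and drop any sum 2a that is achievable ONLY as a + a for a ∈ A (i.e. sums representable only with equal summands).
Enumerate pairs (a, a') with a < a' (symmetric, so each unordered pair gives one sum; this covers all a ≠ a'):
  -3 + 1 = -2
  -3 + 3 = 0
  -3 + 6 = 3
  -3 + 7 = 4
  -3 + 9 = 6
  1 + 3 = 4
  1 + 6 = 7
  1 + 7 = 8
  1 + 9 = 10
  3 + 6 = 9
  3 + 7 = 10
  3 + 9 = 12
  6 + 7 = 13
  6 + 9 = 15
  7 + 9 = 16
Collected distinct sums: {-2, 0, 3, 4, 6, 7, 8, 9, 10, 12, 13, 15, 16}
|A +̂ A| = 13
(Reference bound: |A +̂ A| ≥ 2|A| - 3 for |A| ≥ 2, with |A| = 6 giving ≥ 9.)

|A +̂ A| = 13


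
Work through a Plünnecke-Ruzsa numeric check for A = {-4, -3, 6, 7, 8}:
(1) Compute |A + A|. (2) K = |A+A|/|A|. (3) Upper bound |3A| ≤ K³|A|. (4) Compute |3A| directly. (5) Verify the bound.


|A| = 5.
Step 1: Compute A + A by enumerating all 25 pairs.
A + A = {-8, -7, -6, 2, 3, 4, 5, 12, 13, 14, 15, 16}, so |A + A| = 12.
Step 2: Doubling constant K = |A + A|/|A| = 12/5 = 12/5 ≈ 2.4000.
Step 3: Plünnecke-Ruzsa gives |3A| ≤ K³·|A| = (2.4000)³ · 5 ≈ 69.1200.
Step 4: Compute 3A = A + A + A directly by enumerating all triples (a,b,c) ∈ A³; |3A| = 22.
Step 5: Check 22 ≤ 69.1200? Yes ✓.

K = 12/5, Plünnecke-Ruzsa bound K³|A| ≈ 69.1200, |3A| = 22, inequality holds.


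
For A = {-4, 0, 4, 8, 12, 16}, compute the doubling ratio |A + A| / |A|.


|A| = 6.
Compute A + A by enumerating all 36 pairs.
A + A = {-8, -4, 0, 4, 8, 12, 16, 20, 24, 28, 32}, so |A + A| = 11.
K = |A + A| / |A| = 11/6 (already in lowest terms) ≈ 1.8333.
Reference: AP of size 6 gives K = 11/6 ≈ 1.8333; a fully generic set of size 6 gives K ≈ 3.5000.

|A| = 6, |A + A| = 11, K = 11/6.


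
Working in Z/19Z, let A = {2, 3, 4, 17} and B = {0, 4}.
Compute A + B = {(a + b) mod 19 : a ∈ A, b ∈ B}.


Work in Z/19Z: reduce every sum a + b modulo 19.
Enumerate all 8 pairs:
a = 2: 2+0=2, 2+4=6
a = 3: 3+0=3, 3+4=7
a = 4: 4+0=4, 4+4=8
a = 17: 17+0=17, 17+4=2
Distinct residues collected: {2, 3, 4, 6, 7, 8, 17}
|A + B| = 7 (out of 19 total residues).

A + B = {2, 3, 4, 6, 7, 8, 17}


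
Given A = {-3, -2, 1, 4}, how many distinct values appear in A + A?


A + A = {a + a' : a, a' ∈ A}; |A| = 4.
General bounds: 2|A| - 1 ≤ |A + A| ≤ |A|(|A|+1)/2, i.e. 7 ≤ |A + A| ≤ 10.
Lower bound 2|A|-1 is attained iff A is an arithmetic progression.
Enumerate sums a + a' for a ≤ a' (symmetric, so this suffices):
a = -3: -3+-3=-6, -3+-2=-5, -3+1=-2, -3+4=1
a = -2: -2+-2=-4, -2+1=-1, -2+4=2
a = 1: 1+1=2, 1+4=5
a = 4: 4+4=8
Distinct sums: {-6, -5, -4, -2, -1, 1, 2, 5, 8}
|A + A| = 9

|A + A| = 9


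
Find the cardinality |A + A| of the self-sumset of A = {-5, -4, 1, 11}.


A + A = {a + a' : a, a' ∈ A}; |A| = 4.
General bounds: 2|A| - 1 ≤ |A + A| ≤ |A|(|A|+1)/2, i.e. 7 ≤ |A + A| ≤ 10.
Lower bound 2|A|-1 is attained iff A is an arithmetic progression.
Enumerate sums a + a' for a ≤ a' (symmetric, so this suffices):
a = -5: -5+-5=-10, -5+-4=-9, -5+1=-4, -5+11=6
a = -4: -4+-4=-8, -4+1=-3, -4+11=7
a = 1: 1+1=2, 1+11=12
a = 11: 11+11=22
Distinct sums: {-10, -9, -8, -4, -3, 2, 6, 7, 12, 22}
|A + A| = 10

|A + A| = 10


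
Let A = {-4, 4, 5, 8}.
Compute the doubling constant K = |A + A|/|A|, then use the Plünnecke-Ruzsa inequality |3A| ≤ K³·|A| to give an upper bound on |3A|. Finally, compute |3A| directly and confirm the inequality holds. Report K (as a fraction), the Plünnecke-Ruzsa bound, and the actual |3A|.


|A| = 4.
Step 1: Compute A + A by enumerating all 16 pairs.
A + A = {-8, 0, 1, 4, 8, 9, 10, 12, 13, 16}, so |A + A| = 10.
Step 2: Doubling constant K = |A + A|/|A| = 10/4 = 10/4 ≈ 2.5000.
Step 3: Plünnecke-Ruzsa gives |3A| ≤ K³·|A| = (2.5000)³ · 4 ≈ 62.5000.
Step 4: Compute 3A = A + A + A directly by enumerating all triples (a,b,c) ∈ A³; |3A| = 19.
Step 5: Check 19 ≤ 62.5000? Yes ✓.

K = 10/4, Plünnecke-Ruzsa bound K³|A| ≈ 62.5000, |3A| = 19, inequality holds.


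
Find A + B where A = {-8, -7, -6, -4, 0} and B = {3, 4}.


A + B = {a + b : a ∈ A, b ∈ B}.
Enumerate all |A|·|B| = 5·2 = 10 pairs (a, b) and collect distinct sums.
a = -8: -8+3=-5, -8+4=-4
a = -7: -7+3=-4, -7+4=-3
a = -6: -6+3=-3, -6+4=-2
a = -4: -4+3=-1, -4+4=0
a = 0: 0+3=3, 0+4=4
Collecting distinct sums: A + B = {-5, -4, -3, -2, -1, 0, 3, 4}
|A + B| = 8

A + B = {-5, -4, -3, -2, -1, 0, 3, 4}


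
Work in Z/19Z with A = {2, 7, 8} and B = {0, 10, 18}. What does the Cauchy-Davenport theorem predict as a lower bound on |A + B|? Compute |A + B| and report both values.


Cauchy-Davenport: |A + B| ≥ min(p, |A| + |B| - 1) for A, B nonempty in Z/pZ.
|A| = 3, |B| = 3, p = 19.
CD lower bound = min(19, 3 + 3 - 1) = min(19, 5) = 5.
Compute A + B mod 19 directly:
a = 2: 2+0=2, 2+10=12, 2+18=1
a = 7: 7+0=7, 7+10=17, 7+18=6
a = 8: 8+0=8, 8+10=18, 8+18=7
A + B = {1, 2, 6, 7, 8, 12, 17, 18}, so |A + B| = 8.
Verify: 8 ≥ 5? Yes ✓.

CD lower bound = 5, actual |A + B| = 8.


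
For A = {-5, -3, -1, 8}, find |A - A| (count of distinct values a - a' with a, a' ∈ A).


A - A = {a - a' : a, a' ∈ A}; |A| = 4.
Bounds: 2|A|-1 ≤ |A - A| ≤ |A|² - |A| + 1, i.e. 7 ≤ |A - A| ≤ 13.
Note: 0 ∈ A - A always (from a - a). The set is symmetric: if d ∈ A - A then -d ∈ A - A.
Enumerate nonzero differences d = a - a' with a > a' (then include -d):
Positive differences: {2, 4, 9, 11, 13}
Full difference set: {0} ∪ (positive diffs) ∪ (negative diffs).
|A - A| = 1 + 2·5 = 11 (matches direct enumeration: 11).

|A - A| = 11


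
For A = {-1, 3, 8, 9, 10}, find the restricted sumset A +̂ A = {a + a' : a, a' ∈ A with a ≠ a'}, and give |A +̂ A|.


Restricted sumset: A +̂ A = {a + a' : a ∈ A, a' ∈ A, a ≠ a'}.
Equivalently, take A + A and drop any sum 2a that is achievable ONLY as a + a for a ∈ A (i.e. sums representable only with equal summands).
Enumerate pairs (a, a') with a < a' (symmetric, so each unordered pair gives one sum; this covers all a ≠ a'):
  -1 + 3 = 2
  -1 + 8 = 7
  -1 + 9 = 8
  -1 + 10 = 9
  3 + 8 = 11
  3 + 9 = 12
  3 + 10 = 13
  8 + 9 = 17
  8 + 10 = 18
  9 + 10 = 19
Collected distinct sums: {2, 7, 8, 9, 11, 12, 13, 17, 18, 19}
|A +̂ A| = 10
(Reference bound: |A +̂ A| ≥ 2|A| - 3 for |A| ≥ 2, with |A| = 5 giving ≥ 7.)

|A +̂ A| = 10


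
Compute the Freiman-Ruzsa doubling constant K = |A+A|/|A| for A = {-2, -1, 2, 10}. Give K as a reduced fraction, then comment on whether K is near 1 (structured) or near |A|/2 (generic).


|A| = 4.
Compute A + A by enumerating all 16 pairs.
A + A = {-4, -3, -2, 0, 1, 4, 8, 9, 12, 20}, so |A + A| = 10.
K = |A + A| / |A| = 10/4 = 5/2 ≈ 2.5000.
Reference: AP of size 4 gives K = 7/4 ≈ 1.7500; a fully generic set of size 4 gives K ≈ 2.5000.

|A| = 4, |A + A| = 10, K = 10/4 = 5/2.


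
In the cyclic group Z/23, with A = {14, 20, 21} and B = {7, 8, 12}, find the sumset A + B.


Work in Z/23Z: reduce every sum a + b modulo 23.
Enumerate all 9 pairs:
a = 14: 14+7=21, 14+8=22, 14+12=3
a = 20: 20+7=4, 20+8=5, 20+12=9
a = 21: 21+7=5, 21+8=6, 21+12=10
Distinct residues collected: {3, 4, 5, 6, 9, 10, 21, 22}
|A + B| = 8 (out of 23 total residues).

A + B = {3, 4, 5, 6, 9, 10, 21, 22}


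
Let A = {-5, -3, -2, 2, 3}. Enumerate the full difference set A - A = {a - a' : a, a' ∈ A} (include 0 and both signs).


A - A = {a - a' : a, a' ∈ A}.
Compute a - a' for each ordered pair (a, a'):
a = -5: -5--5=0, -5--3=-2, -5--2=-3, -5-2=-7, -5-3=-8
a = -3: -3--5=2, -3--3=0, -3--2=-1, -3-2=-5, -3-3=-6
a = -2: -2--5=3, -2--3=1, -2--2=0, -2-2=-4, -2-3=-5
a = 2: 2--5=7, 2--3=5, 2--2=4, 2-2=0, 2-3=-1
a = 3: 3--5=8, 3--3=6, 3--2=5, 3-2=1, 3-3=0
Collecting distinct values (and noting 0 appears from a-a):
A - A = {-8, -7, -6, -5, -4, -3, -2, -1, 0, 1, 2, 3, 4, 5, 6, 7, 8}
|A - A| = 17

A - A = {-8, -7, -6, -5, -4, -3, -2, -1, 0, 1, 2, 3, 4, 5, 6, 7, 8}


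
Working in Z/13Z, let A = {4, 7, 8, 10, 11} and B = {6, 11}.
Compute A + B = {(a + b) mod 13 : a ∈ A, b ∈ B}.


Work in Z/13Z: reduce every sum a + b modulo 13.
Enumerate all 10 pairs:
a = 4: 4+6=10, 4+11=2
a = 7: 7+6=0, 7+11=5
a = 8: 8+6=1, 8+11=6
a = 10: 10+6=3, 10+11=8
a = 11: 11+6=4, 11+11=9
Distinct residues collected: {0, 1, 2, 3, 4, 5, 6, 8, 9, 10}
|A + B| = 10 (out of 13 total residues).

A + B = {0, 1, 2, 3, 4, 5, 6, 8, 9, 10}


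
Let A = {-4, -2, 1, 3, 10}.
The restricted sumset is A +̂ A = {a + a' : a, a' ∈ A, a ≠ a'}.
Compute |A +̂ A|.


Restricted sumset: A +̂ A = {a + a' : a ∈ A, a' ∈ A, a ≠ a'}.
Equivalently, take A + A and drop any sum 2a that is achievable ONLY as a + a for a ∈ A (i.e. sums representable only with equal summands).
Enumerate pairs (a, a') with a < a' (symmetric, so each unordered pair gives one sum; this covers all a ≠ a'):
  -4 + -2 = -6
  -4 + 1 = -3
  -4 + 3 = -1
  -4 + 10 = 6
  -2 + 1 = -1
  -2 + 3 = 1
  -2 + 10 = 8
  1 + 3 = 4
  1 + 10 = 11
  3 + 10 = 13
Collected distinct sums: {-6, -3, -1, 1, 4, 6, 8, 11, 13}
|A +̂ A| = 9
(Reference bound: |A +̂ A| ≥ 2|A| - 3 for |A| ≥ 2, with |A| = 5 giving ≥ 7.)

|A +̂ A| = 9


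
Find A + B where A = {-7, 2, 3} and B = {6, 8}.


A + B = {a + b : a ∈ A, b ∈ B}.
Enumerate all |A|·|B| = 3·2 = 6 pairs (a, b) and collect distinct sums.
a = -7: -7+6=-1, -7+8=1
a = 2: 2+6=8, 2+8=10
a = 3: 3+6=9, 3+8=11
Collecting distinct sums: A + B = {-1, 1, 8, 9, 10, 11}
|A + B| = 6

A + B = {-1, 1, 8, 9, 10, 11}


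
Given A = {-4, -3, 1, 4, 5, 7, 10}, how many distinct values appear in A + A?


A + A = {a + a' : a, a' ∈ A}; |A| = 7.
General bounds: 2|A| - 1 ≤ |A + A| ≤ |A|(|A|+1)/2, i.e. 13 ≤ |A + A| ≤ 28.
Lower bound 2|A|-1 is attained iff A is an arithmetic progression.
Enumerate sums a + a' for a ≤ a' (symmetric, so this suffices):
a = -4: -4+-4=-8, -4+-3=-7, -4+1=-3, -4+4=0, -4+5=1, -4+7=3, -4+10=6
a = -3: -3+-3=-6, -3+1=-2, -3+4=1, -3+5=2, -3+7=4, -3+10=7
a = 1: 1+1=2, 1+4=5, 1+5=6, 1+7=8, 1+10=11
a = 4: 4+4=8, 4+5=9, 4+7=11, 4+10=14
a = 5: 5+5=10, 5+7=12, 5+10=15
a = 7: 7+7=14, 7+10=17
a = 10: 10+10=20
Distinct sums: {-8, -7, -6, -3, -2, 0, 1, 2, 3, 4, 5, 6, 7, 8, 9, 10, 11, 12, 14, 15, 17, 20}
|A + A| = 22

|A + A| = 22


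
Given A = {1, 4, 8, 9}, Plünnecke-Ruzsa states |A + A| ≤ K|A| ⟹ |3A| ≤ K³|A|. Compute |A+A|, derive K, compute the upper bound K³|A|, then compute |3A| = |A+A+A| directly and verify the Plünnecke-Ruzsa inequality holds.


|A| = 4.
Step 1: Compute A + A by enumerating all 16 pairs.
A + A = {2, 5, 8, 9, 10, 12, 13, 16, 17, 18}, so |A + A| = 10.
Step 2: Doubling constant K = |A + A|/|A| = 10/4 = 10/4 ≈ 2.5000.
Step 3: Plünnecke-Ruzsa gives |3A| ≤ K³·|A| = (2.5000)³ · 4 ≈ 62.5000.
Step 4: Compute 3A = A + A + A directly by enumerating all triples (a,b,c) ∈ A³; |3A| = 19.
Step 5: Check 19 ≤ 62.5000? Yes ✓.

K = 10/4, Plünnecke-Ruzsa bound K³|A| ≈ 62.5000, |3A| = 19, inequality holds.


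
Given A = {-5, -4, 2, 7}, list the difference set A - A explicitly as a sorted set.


A - A = {a - a' : a, a' ∈ A}.
Compute a - a' for each ordered pair (a, a'):
a = -5: -5--5=0, -5--4=-1, -5-2=-7, -5-7=-12
a = -4: -4--5=1, -4--4=0, -4-2=-6, -4-7=-11
a = 2: 2--5=7, 2--4=6, 2-2=0, 2-7=-5
a = 7: 7--5=12, 7--4=11, 7-2=5, 7-7=0
Collecting distinct values (and noting 0 appears from a-a):
A - A = {-12, -11, -7, -6, -5, -1, 0, 1, 5, 6, 7, 11, 12}
|A - A| = 13

A - A = {-12, -11, -7, -6, -5, -1, 0, 1, 5, 6, 7, 11, 12}


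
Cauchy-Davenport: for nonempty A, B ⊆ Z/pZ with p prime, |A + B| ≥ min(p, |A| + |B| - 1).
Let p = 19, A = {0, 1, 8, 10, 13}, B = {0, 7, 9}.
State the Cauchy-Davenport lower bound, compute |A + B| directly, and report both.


Cauchy-Davenport: |A + B| ≥ min(p, |A| + |B| - 1) for A, B nonempty in Z/pZ.
|A| = 5, |B| = 3, p = 19.
CD lower bound = min(19, 5 + 3 - 1) = min(19, 7) = 7.
Compute A + B mod 19 directly:
a = 0: 0+0=0, 0+7=7, 0+9=9
a = 1: 1+0=1, 1+7=8, 1+9=10
a = 8: 8+0=8, 8+7=15, 8+9=17
a = 10: 10+0=10, 10+7=17, 10+9=0
a = 13: 13+0=13, 13+7=1, 13+9=3
A + B = {0, 1, 3, 7, 8, 9, 10, 13, 15, 17}, so |A + B| = 10.
Verify: 10 ≥ 7? Yes ✓.

CD lower bound = 7, actual |A + B| = 10.


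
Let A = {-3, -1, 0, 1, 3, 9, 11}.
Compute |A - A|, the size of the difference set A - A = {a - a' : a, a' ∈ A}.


A - A = {a - a' : a, a' ∈ A}; |A| = 7.
Bounds: 2|A|-1 ≤ |A - A| ≤ |A|² - |A| + 1, i.e. 13 ≤ |A - A| ≤ 43.
Note: 0 ∈ A - A always (from a - a). The set is symmetric: if d ∈ A - A then -d ∈ A - A.
Enumerate nonzero differences d = a - a' with a > a' (then include -d):
Positive differences: {1, 2, 3, 4, 6, 8, 9, 10, 11, 12, 14}
Full difference set: {0} ∪ (positive diffs) ∪ (negative diffs).
|A - A| = 1 + 2·11 = 23 (matches direct enumeration: 23).

|A - A| = 23


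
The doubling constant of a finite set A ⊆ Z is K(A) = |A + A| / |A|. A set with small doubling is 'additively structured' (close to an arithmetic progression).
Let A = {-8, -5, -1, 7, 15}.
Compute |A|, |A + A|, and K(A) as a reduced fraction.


|A| = 5.
Compute A + A by enumerating all 25 pairs.
A + A = {-16, -13, -10, -9, -6, -2, -1, 2, 6, 7, 10, 14, 22, 30}, so |A + A| = 14.
K = |A + A| / |A| = 14/5 (already in lowest terms) ≈ 2.8000.
Reference: AP of size 5 gives K = 9/5 ≈ 1.8000; a fully generic set of size 5 gives K ≈ 3.0000.

|A| = 5, |A + A| = 14, K = 14/5.
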